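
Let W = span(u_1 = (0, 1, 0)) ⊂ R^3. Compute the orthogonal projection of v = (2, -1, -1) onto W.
proj_W(v) = (0, -1, 0)

Set up U = [u_1 | ... | u_1] ∈ R^(3×1). The projector onto W = col(U) is P = U (U^T U)^(-1) U^T.
Compute U^T U =
  [1],
and U^T v = (-1).
Solve U^T U · c = U^T v for the coefficients: c = (-1). The projection is proj_W(v) = U c.
Check: (v - proj_W(v)) · u_1 = 0  (should be 0).
Result: proj_W(v) = (0, -1, 0).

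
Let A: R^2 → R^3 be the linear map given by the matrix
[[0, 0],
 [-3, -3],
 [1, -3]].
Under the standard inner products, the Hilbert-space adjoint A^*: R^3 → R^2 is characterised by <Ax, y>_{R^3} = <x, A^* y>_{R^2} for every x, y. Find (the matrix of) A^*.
A^* = A^T =
[[0, -3, 1],
 [0, -3, -3]]

For real matrices with standard dot products, the defining identity <Ax, y> = <x, A^* y> gives (Ax)^T y = x^T (A^*) y, i.e. x^T A^T y = x^T (A^*) y. Since this holds for all x, y, we must have A^* = A^T. Therefore
A^* =
[[0, -3, 1],
 [0, -3, -3]].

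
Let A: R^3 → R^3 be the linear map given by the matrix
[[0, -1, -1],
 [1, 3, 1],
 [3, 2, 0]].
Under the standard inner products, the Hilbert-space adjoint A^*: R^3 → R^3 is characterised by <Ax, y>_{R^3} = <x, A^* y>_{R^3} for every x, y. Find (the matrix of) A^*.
A^* = A^T =
[[0, 1, 3],
 [-1, 3, 2],
 [-1, 1, 0]]

For real matrices with standard dot products, the defining identity <Ax, y> = <x, A^* y> gives (Ax)^T y = x^T (A^*) y, i.e. x^T A^T y = x^T (A^*) y. Since this holds for all x, y, we must have A^* = A^T. Therefore
A^* =
[[0, 1, 3],
 [-1, 3, 2],
 [-1, 1, 0]].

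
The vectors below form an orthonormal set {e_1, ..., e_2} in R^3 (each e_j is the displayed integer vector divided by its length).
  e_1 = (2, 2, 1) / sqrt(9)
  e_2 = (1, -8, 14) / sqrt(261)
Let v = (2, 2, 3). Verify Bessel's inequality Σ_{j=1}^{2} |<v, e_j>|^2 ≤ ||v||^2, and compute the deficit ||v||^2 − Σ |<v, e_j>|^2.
Σ |<v, e_j>|^2 = 477/29; ||v||^2 = 17; deficit = 16/29

Write each e_j = u_j / sqrt(<u_j, u_j>) where u_j is the displayed integer vector. Then <v, e_j> = <v, u_j> / sqrt(<u_j, u_j>), so |<v, e_j>|^2 = <v, u_j>^2 / <u_j, u_j>.
Coefficients: <v, e_1> = 11/sqrt(9), <v, e_2> = 28/sqrt(261).
Square and sum: Σ |<v, e_j>|^2 = 477/29.
Compute ||v||^2 = v·v = 17.
Deficit = 17 − 477/29 = 16/29 ≥ 0, confirming Bessel's inequality. (The deficit equals ||v − Σ <v,e_j> e_j||^2, the squared distance from v to span{e_j}.)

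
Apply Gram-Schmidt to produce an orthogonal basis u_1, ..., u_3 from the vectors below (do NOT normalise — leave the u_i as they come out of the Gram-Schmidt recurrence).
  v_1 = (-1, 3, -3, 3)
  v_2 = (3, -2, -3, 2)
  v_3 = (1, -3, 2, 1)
Orthogonal basis:
  u_1 = (-1, 3, -3, 3)
  u_2 = (45/14, -37/14, -33/14, 19/14)
  u_3 = (-165/346, -134/173, 467/346, 340/173)

Apply the Gram-Schmidt recurrence
  u_1 = v_1
  u_i = v_i − Σ_{j<i} ((v_i · u_j) / (u_j · u_j)) · u_j.

Step by step this gives:
  u_1 = (-1, 3, -3, 3)
  u_2 = (45/14, -37/14, -33/14, 19/14)
  u_3 = (-165/346, -134/173, 467/346, 340/173)

Orthogonality check:
  u_2 · u_1 = 0 (should be 0)
  u_3 · u_1 = 0 (should be 0)
  u_3 · u_2 = 0 (should be 0)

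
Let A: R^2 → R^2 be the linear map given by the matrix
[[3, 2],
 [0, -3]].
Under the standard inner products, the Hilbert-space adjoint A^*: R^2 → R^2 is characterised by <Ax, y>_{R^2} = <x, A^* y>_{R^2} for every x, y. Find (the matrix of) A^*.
A^* = A^T =
[[3, 0],
 [2, -3]]

For real matrices with standard dot products, the defining identity <Ax, y> = <x, A^* y> gives (Ax)^T y = x^T (A^*) y, i.e. x^T A^T y = x^T (A^*) y. Since this holds for all x, y, we must have A^* = A^T. Therefore
A^* =
[[3, 0],
 [2, -3]].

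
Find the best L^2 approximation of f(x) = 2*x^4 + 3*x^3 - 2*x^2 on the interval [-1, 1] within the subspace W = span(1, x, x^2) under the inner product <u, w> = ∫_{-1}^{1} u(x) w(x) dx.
g(x) = -2*x^2/7 + 9*x/5 - 6/35

The best approximation g ∈ W is the orthogonal projection of f onto W. Writing g = a_0 + a_1 x + a_2 x^2, the coefficients solve the normal equations G · a = b where
  G_{ij} = <φ_i, φ_j> and b_i = <f, φ_i>, with φ_0 = 1, φ_1 = x, φ_2 = x^2.
G =
  [2, 0, 2/3]
  [0, 2/3, 0]
  [2/3, 0, 2/5],
b = (-8/15, 6/5, -8/35).
Solving gives a_0 = -6/35, a_1 = 9/5, a_2 = -2/7, so
  g(x) = -2*x^2/7 + 9*x/5 - 6/35.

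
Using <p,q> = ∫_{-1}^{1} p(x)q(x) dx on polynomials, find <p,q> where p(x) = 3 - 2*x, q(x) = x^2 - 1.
<p,q> = -4

Expand the product: p(x)·q(x) = -2*x^3 + 3*x^2 + 2*x - 3.
∫_{-1}^{1} of each monomial x^k gives [2/(k+1) if k even, 0 if k odd]. Integrating term-by-term (or equivalently evaluating the antiderivative F(x) = -x^4/2 + x^3 + x^2 - 3*x at the endpoints):
  F(1) − F(−1) = -3/2 − (5/2) = -4.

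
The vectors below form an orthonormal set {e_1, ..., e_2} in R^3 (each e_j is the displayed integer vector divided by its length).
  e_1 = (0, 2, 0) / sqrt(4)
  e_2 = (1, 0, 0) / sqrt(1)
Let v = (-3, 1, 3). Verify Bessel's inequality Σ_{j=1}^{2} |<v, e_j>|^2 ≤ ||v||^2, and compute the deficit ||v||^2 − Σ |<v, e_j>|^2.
Σ |<v, e_j>|^2 = 10; ||v||^2 = 19; deficit = 9

Write each e_j = u_j / sqrt(<u_j, u_j>) where u_j is the displayed integer vector. Then <v, e_j> = <v, u_j> / sqrt(<u_j, u_j>), so |<v, e_j>|^2 = <v, u_j>^2 / <u_j, u_j>.
Coefficients: <v, e_1> = 2/sqrt(4), <v, e_2> = -3/sqrt(1).
Square and sum: Σ |<v, e_j>|^2 = 10.
Compute ||v||^2 = v·v = 19.
Deficit = 19 − 10 = 9 ≥ 0, confirming Bessel's inequality. (The deficit equals ||v − Σ <v,e_j> e_j||^2, the squared distance from v to span{e_j}.)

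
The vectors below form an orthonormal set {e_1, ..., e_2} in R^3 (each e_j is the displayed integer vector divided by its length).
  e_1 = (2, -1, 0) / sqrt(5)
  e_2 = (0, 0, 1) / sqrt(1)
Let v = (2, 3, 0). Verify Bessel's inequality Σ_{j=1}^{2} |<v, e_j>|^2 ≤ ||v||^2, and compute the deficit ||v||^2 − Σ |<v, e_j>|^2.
Σ |<v, e_j>|^2 = 1/5; ||v||^2 = 13; deficit = 64/5

Write each e_j = u_j / sqrt(<u_j, u_j>) where u_j is the displayed integer vector. Then <v, e_j> = <v, u_j> / sqrt(<u_j, u_j>), so |<v, e_j>|^2 = <v, u_j>^2 / <u_j, u_j>.
Coefficients: <v, e_1> = 1/sqrt(5), <v, e_2> = 0/sqrt(1).
Square and sum: Σ |<v, e_j>|^2 = 1/5.
Compute ||v||^2 = v·v = 13.
Deficit = 13 − 1/5 = 64/5 ≥ 0, confirming Bessel's inequality. (The deficit equals ||v − Σ <v,e_j> e_j||^2, the squared distance from v to span{e_j}.)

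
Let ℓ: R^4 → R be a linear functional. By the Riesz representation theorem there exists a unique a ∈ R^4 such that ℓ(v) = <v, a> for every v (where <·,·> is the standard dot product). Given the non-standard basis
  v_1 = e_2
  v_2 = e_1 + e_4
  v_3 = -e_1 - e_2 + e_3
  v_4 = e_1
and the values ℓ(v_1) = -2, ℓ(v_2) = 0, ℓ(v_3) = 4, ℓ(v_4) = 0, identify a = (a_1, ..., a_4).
a = (0, -2, 2, 0)

Write a = (a_1, ..., a_4) in the standard basis. For each basis vector v_i, ℓ(v_i) = <v_i, a> is a linear equation in the a_j's. Collect the n equations into a matrix system V a = ℓ, where row i of V is v_i (expressed in the standard basis). Since V is invertible (lower-triangular with 1s on the diagonal, up to permutation), solve by back-substitution:
  V =
[[0, 1, 0, 0],
 [1, 0, 0, 1],
 [-1, -1, 1, 0],
 [1, 0, 0, 0]]
  V a = (-2, 0, 4, 0)
Solving gives a = (0, -2, 2, 0).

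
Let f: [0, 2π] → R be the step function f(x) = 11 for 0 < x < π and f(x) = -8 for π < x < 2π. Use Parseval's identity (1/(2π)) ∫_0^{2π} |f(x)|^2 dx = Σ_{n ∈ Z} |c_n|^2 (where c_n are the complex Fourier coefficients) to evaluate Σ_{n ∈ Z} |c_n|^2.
Σ |c_n|^2 = 185/2

Parseval equates the L^2 energy of f (normalised by 1/(2π)) with the ℓ^2 sum of its Fourier coefficients: (1/(2π)) ∫_0^{2π} |f|^2 = Σ |c_n|^2.
Compute the left side: (1/(2π)) [∫_0^π 11^2 dx + ∫_π^{2π} (-8)^2 dx] = (1/(2π)) · (121π + 64π) = (121 + 64)/2 = 185/2.
So Σ_{n ∈ Z} |c_n|^2 = 185/2.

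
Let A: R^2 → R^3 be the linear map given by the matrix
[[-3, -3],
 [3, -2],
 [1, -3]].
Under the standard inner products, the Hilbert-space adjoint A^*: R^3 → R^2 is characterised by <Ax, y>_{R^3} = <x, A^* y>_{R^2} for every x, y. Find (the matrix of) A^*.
A^* = A^T =
[[-3, 3, 1],
 [-3, -2, -3]]

For real matrices with standard dot products, the defining identity <Ax, y> = <x, A^* y> gives (Ax)^T y = x^T (A^*) y, i.e. x^T A^T y = x^T (A^*) y. Since this holds for all x, y, we must have A^* = A^T. Therefore
A^* =
[[-3, 3, 1],
 [-3, -2, -3]].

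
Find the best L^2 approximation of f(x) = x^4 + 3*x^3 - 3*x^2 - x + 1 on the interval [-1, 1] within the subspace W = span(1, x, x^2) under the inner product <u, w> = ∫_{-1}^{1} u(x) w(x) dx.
g(x) = -15*x^2/7 + 4*x/5 + 32/35

The best approximation g ∈ W is the orthogonal projection of f onto W. Writing g = a_0 + a_1 x + a_2 x^2, the coefficients solve the normal equations G · a = b where
  G_{ij} = <φ_i, φ_j> and b_i = <f, φ_i>, with φ_0 = 1, φ_1 = x, φ_2 = x^2.
G =
  [2, 0, 2/3]
  [0, 2/3, 0]
  [2/3, 0, 2/5],
b = (2/5, 8/15, -26/105).
Solving gives a_0 = 32/35, a_1 = 4/5, a_2 = -15/7, so
  g(x) = -15*x^2/7 + 4*x/5 + 32/35.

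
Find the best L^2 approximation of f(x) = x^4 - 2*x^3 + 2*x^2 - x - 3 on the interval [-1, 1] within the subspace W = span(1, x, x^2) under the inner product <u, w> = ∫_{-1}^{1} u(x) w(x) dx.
g(x) = 20*x^2/7 - 11*x/5 - 108/35

The best approximation g ∈ W is the orthogonal projection of f onto W. Writing g = a_0 + a_1 x + a_2 x^2, the coefficients solve the normal equations G · a = b where
  G_{ij} = <φ_i, φ_j> and b_i = <f, φ_i>, with φ_0 = 1, φ_1 = x, φ_2 = x^2.
G =
  [2, 0, 2/3]
  [0, 2/3, 0]
  [2/3, 0, 2/5],
b = (-64/15, -22/15, -32/35).
Solving gives a_0 = -108/35, a_1 = -11/5, a_2 = 20/7, so
  g(x) = 20*x^2/7 - 11*x/5 - 108/35.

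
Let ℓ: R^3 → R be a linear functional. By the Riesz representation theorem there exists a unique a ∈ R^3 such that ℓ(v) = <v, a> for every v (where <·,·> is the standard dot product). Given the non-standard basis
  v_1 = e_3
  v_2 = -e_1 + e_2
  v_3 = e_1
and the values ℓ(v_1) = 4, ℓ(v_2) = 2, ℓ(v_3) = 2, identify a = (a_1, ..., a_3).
a = (2, 4, 4)

Write a = (a_1, ..., a_3) in the standard basis. For each basis vector v_i, ℓ(v_i) = <v_i, a> is a linear equation in the a_j's. Collect the n equations into a matrix system V a = ℓ, where row i of V is v_i (expressed in the standard basis). Since V is invertible (lower-triangular with 1s on the diagonal, up to permutation), solve by back-substitution:
  V =
[[0, 0, 1],
 [-1, 1, 0],
 [1, 0, 0]]
  V a = (4, 2, 2)
Solving gives a = (2, 4, 4).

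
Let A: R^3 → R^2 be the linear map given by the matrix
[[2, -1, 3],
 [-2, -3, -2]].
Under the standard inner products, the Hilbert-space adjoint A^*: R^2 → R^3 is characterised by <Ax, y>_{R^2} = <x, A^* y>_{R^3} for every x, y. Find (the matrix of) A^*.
A^* = A^T =
[[2, -2],
 [-1, -3],
 [3, -2]]

For real matrices with standard dot products, the defining identity <Ax, y> = <x, A^* y> gives (Ax)^T y = x^T (A^*) y, i.e. x^T A^T y = x^T (A^*) y. Since this holds for all x, y, we must have A^* = A^T. Therefore
A^* =
[[2, -2],
 [-1, -3],
 [3, -2]].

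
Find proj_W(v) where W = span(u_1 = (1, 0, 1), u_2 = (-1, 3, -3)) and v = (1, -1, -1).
proj_W(v) = (-1/11, -3/11, 1/11)

Set up U = [u_1 | ... | u_2] ∈ R^(3×2). The projector onto W = col(U) is P = U (U^T U)^(-1) U^T.
Compute U^T U =
  [2, -4]
  [-4, 19],
and U^T v = (0, -1).
Solve U^T U · c = U^T v for the coefficients: c = (-2/11, -1/11). The projection is proj_W(v) = U c.
Check: (v - proj_W(v)) · u_1 = 0  (should be 0).
Check: (v - proj_W(v)) · u_2 = 0  (should be 0).
Result: proj_W(v) = (-1/11, -3/11, 1/11).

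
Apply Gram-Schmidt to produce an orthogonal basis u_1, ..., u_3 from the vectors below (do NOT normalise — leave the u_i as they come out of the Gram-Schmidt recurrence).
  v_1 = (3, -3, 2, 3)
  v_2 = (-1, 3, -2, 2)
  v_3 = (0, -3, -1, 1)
Orthogonal basis:
  u_1 = (3, -3, 2, 3)
  u_2 = (-1/31, 63/31, -42/31, 92/31)
  u_3 = (-445/458, -819/458, -414/229, 89/229)

Apply the Gram-Schmidt recurrence
  u_1 = v_1
  u_i = v_i − Σ_{j<i} ((v_i · u_j) / (u_j · u_j)) · u_j.

Step by step this gives:
  u_1 = (3, -3, 2, 3)
  u_2 = (-1/31, 63/31, -42/31, 92/31)
  u_3 = (-445/458, -819/458, -414/229, 89/229)

Orthogonality check:
  u_2 · u_1 = 0 (should be 0)
  u_3 · u_1 = 0 (should be 0)
  u_3 · u_2 = 0 (should be 0)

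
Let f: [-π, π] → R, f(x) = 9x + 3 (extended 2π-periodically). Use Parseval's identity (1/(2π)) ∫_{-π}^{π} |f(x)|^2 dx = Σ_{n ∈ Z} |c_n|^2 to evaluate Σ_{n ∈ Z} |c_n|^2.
Σ |c_n|^2 = 27π^2 + 9

Expand and integrate term by term over [-π, π]:
  ∫ (9x)^2 dx = 81·(2π^3/3); ∫ 2·9·(3)·x dx = 0 (odd integrand); ∫ 3^2 dx = 9·2π.
So (1/(2π)) ∫_{-π}^{π} (9x + 3)^2 dx = 81π^2/3 + 9 = 27π^2 + 9.
Parseval ⇒ Σ |c_n|^2 = 27π^2 + 9.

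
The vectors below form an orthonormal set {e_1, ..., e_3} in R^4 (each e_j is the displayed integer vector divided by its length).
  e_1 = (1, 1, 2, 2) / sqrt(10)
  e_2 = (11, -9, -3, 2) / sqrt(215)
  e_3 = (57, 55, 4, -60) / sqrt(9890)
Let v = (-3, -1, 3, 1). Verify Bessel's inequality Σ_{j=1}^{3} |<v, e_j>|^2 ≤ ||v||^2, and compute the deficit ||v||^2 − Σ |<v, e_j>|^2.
Σ |<v, e_j>|^2 = 1571/115; ||v||^2 = 20; deficit = 729/115

Write each e_j = u_j / sqrt(<u_j, u_j>) where u_j is the displayed integer vector. Then <v, e_j> = <v, u_j> / sqrt(<u_j, u_j>), so |<v, e_j>|^2 = <v, u_j>^2 / <u_j, u_j>.
Coefficients: <v, e_1> = 4/sqrt(10), <v, e_2> = -31/sqrt(215), <v, e_3> = -274/sqrt(9890).
Square and sum: Σ |<v, e_j>|^2 = 1571/115.
Compute ||v||^2 = v·v = 20.
Deficit = 20 − 1571/115 = 729/115 ≥ 0, confirming Bessel's inequality. (The deficit equals ||v − Σ <v,e_j> e_j||^2, the squared distance from v to span{e_j}.)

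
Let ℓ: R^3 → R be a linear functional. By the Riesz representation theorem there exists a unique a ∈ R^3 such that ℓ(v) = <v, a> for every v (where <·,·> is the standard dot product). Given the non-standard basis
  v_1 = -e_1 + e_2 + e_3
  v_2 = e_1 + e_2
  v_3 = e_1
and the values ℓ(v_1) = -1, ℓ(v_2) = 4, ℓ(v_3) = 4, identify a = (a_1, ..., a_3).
a = (4, 0, 3)

Write a = (a_1, ..., a_3) in the standard basis. For each basis vector v_i, ℓ(v_i) = <v_i, a> is a linear equation in the a_j's. Collect the n equations into a matrix system V a = ℓ, where row i of V is v_i (expressed in the standard basis). Since V is invertible (lower-triangular with 1s on the diagonal, up to permutation), solve by back-substitution:
  V =
[[-1, 1, 1],
 [1, 1, 0],
 [1, 0, 0]]
  V a = (-1, 4, 4)
Solving gives a = (4, 0, 3).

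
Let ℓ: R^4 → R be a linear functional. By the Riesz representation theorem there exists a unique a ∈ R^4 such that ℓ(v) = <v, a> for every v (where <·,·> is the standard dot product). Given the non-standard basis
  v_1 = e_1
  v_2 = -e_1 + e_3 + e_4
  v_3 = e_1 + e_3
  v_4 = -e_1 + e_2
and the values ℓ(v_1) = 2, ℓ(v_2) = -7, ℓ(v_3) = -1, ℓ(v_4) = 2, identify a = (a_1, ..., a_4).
a = (2, 4, -3, -2)

Write a = (a_1, ..., a_4) in the standard basis. For each basis vector v_i, ℓ(v_i) = <v_i, a> is a linear equation in the a_j's. Collect the n equations into a matrix system V a = ℓ, where row i of V is v_i (expressed in the standard basis). Since V is invertible (lower-triangular with 1s on the diagonal, up to permutation), solve by back-substitution:
  V =
[[1, 0, 0, 0],
 [-1, 0, 1, 1],
 [1, 0, 1, 0],
 [-1, 1, 0, 0]]
  V a = (2, -7, -1, 2)
Solving gives a = (2, 4, -3, -2).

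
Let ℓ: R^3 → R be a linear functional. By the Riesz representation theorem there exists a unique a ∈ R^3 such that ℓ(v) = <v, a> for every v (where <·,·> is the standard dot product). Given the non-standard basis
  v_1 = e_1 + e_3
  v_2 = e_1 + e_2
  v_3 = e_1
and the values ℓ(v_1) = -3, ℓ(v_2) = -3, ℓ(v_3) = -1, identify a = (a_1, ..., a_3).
a = (-1, -2, -2)

Write a = (a_1, ..., a_3) in the standard basis. For each basis vector v_i, ℓ(v_i) = <v_i, a> is a linear equation in the a_j's. Collect the n equations into a matrix system V a = ℓ, where row i of V is v_i (expressed in the standard basis). Since V is invertible (lower-triangular with 1s on the diagonal, up to permutation), solve by back-substitution:
  V =
[[1, 0, 1],
 [1, 1, 0],
 [1, 0, 0]]
  V a = (-3, -3, -1)
Solving gives a = (-1, -2, -2).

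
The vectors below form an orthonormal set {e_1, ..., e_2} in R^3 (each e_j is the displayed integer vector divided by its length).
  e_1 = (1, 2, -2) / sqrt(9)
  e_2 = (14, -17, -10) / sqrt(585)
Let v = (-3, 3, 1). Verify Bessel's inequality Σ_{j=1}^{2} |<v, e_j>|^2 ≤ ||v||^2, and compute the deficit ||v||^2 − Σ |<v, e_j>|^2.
Σ |<v, e_j>|^2 = 1186/65; ||v||^2 = 19; deficit = 49/65

Write each e_j = u_j / sqrt(<u_j, u_j>) where u_j is the displayed integer vector. Then <v, e_j> = <v, u_j> / sqrt(<u_j, u_j>), so |<v, e_j>|^2 = <v, u_j>^2 / <u_j, u_j>.
Coefficients: <v, e_1> = 1/sqrt(9), <v, e_2> = -103/sqrt(585).
Square and sum: Σ |<v, e_j>|^2 = 1186/65.
Compute ||v||^2 = v·v = 19.
Deficit = 19 − 1186/65 = 49/65 ≥ 0, confirming Bessel's inequality. (The deficit equals ||v − Σ <v,e_j> e_j||^2, the squared distance from v to span{e_j}.)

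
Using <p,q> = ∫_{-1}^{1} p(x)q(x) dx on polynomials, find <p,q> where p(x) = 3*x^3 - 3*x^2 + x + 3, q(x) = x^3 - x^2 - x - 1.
<p,q> = -568/105

Expand the product: p(x)·q(x) = 3*x^6 - 6*x^5 + x^4 + 2*x^3 - x^2 - 4*x - 3.
∫_{-1}^{1} of each monomial x^k gives [2/(k+1) if k even, 0 if k odd]. Integrating term-by-term (or equivalently evaluating the antiderivative F(x) = 3*x^7/7 - x^6 + x^5/5 + x^4/2 - x^3/3 - 2*x^2 - 3*x at the endpoints):
  F(1) − F(−1) = -1093/210 − (43/210) = -568/105.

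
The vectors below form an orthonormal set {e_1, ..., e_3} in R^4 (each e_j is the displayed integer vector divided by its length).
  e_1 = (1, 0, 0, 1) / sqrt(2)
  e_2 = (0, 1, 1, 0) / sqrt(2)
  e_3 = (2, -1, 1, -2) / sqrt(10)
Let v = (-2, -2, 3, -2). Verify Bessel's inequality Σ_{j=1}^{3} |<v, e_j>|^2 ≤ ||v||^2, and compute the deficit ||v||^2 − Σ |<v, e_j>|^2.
Σ |<v, e_j>|^2 = 11; ||v||^2 = 21; deficit = 10

Write each e_j = u_j / sqrt(<u_j, u_j>) where u_j is the displayed integer vector. Then <v, e_j> = <v, u_j> / sqrt(<u_j, u_j>), so |<v, e_j>|^2 = <v, u_j>^2 / <u_j, u_j>.
Coefficients: <v, e_1> = -4/sqrt(2), <v, e_2> = 1/sqrt(2), <v, e_3> = 5/sqrt(10).
Square and sum: Σ |<v, e_j>|^2 = 11.
Compute ||v||^2 = v·v = 21.
Deficit = 21 − 11 = 10 ≥ 0, confirming Bessel's inequality. (The deficit equals ||v − Σ <v,e_j> e_j||^2, the squared distance from v to span{e_j}.)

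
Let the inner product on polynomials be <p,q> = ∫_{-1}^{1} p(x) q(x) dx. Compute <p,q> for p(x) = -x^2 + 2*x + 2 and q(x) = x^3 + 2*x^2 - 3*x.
<p,q> = -4/3

Expand the product: p(x)·q(x) = -x^5 + 9*x^3 - 2*x^2 - 6*x.
∫_{-1}^{1} of each monomial x^k gives [2/(k+1) if k even, 0 if k odd]. Integrating term-by-term (or equivalently evaluating the antiderivative F(x) = -x^6/6 + 9*x^4/4 - 2*x^3/3 - 3*x^2 at the endpoints):
  F(1) − F(−1) = -19/12 − (-1/4) = -4/3.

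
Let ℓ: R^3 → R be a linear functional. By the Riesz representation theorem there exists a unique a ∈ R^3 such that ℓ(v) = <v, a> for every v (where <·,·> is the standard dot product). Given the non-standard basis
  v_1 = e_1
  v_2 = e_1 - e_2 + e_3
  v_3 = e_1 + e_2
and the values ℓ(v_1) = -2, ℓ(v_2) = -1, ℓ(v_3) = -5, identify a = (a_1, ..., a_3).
a = (-2, -3, -2)

Write a = (a_1, ..., a_3) in the standard basis. For each basis vector v_i, ℓ(v_i) = <v_i, a> is a linear equation in the a_j's. Collect the n equations into a matrix system V a = ℓ, where row i of V is v_i (expressed in the standard basis). Since V is invertible (lower-triangular with 1s on the diagonal, up to permutation), solve by back-substitution:
  V =
[[1, 0, 0],
 [1, -1, 1],
 [1, 1, 0]]
  V a = (-2, -1, -5)
Solving gives a = (-2, -3, -2).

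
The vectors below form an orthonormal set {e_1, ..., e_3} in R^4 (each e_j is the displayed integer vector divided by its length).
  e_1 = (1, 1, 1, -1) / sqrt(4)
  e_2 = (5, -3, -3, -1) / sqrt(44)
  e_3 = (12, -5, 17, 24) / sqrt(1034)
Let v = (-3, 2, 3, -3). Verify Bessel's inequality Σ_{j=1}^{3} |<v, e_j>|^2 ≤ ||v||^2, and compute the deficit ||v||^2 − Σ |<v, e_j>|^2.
Σ |<v, e_j>|^2 = 2553/94; ||v||^2 = 31; deficit = 361/94

Write each e_j = u_j / sqrt(<u_j, u_j>) where u_j is the displayed integer vector. Then <v, e_j> = <v, u_j> / sqrt(<u_j, u_j>), so |<v, e_j>|^2 = <v, u_j>^2 / <u_j, u_j>.
Coefficients: <v, e_1> = 5/sqrt(4), <v, e_2> = -27/sqrt(44), <v, e_3> = -67/sqrt(1034).
Square and sum: Σ |<v, e_j>|^2 = 2553/94.
Compute ||v||^2 = v·v = 31.
Deficit = 31 − 2553/94 = 361/94 ≥ 0, confirming Bessel's inequality. (The deficit equals ||v − Σ <v,e_j> e_j||^2, the squared distance from v to span{e_j}.)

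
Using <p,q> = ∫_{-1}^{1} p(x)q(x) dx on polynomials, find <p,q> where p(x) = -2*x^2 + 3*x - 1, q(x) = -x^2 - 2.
<p,q> = 122/15

Expand the product: p(x)·q(x) = 2*x^4 - 3*x^3 + 5*x^2 - 6*x + 2.
∫_{-1}^{1} of each monomial x^k gives [2/(k+1) if k even, 0 if k odd]. Integrating term-by-term (or equivalently evaluating the antiderivative F(x) = 2*x^5/5 - 3*x^4/4 + 5*x^3/3 - 3*x^2 + 2*x at the endpoints):
  F(1) − F(−1) = 19/60 − (-469/60) = 122/15.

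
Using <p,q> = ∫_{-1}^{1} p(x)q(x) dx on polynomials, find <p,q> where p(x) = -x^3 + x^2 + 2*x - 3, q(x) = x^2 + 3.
<p,q> = -88/5

Expand the product: p(x)·q(x) = -x^5 + x^4 - x^3 + 6*x - 9.
∫_{-1}^{1} of each monomial x^k gives [2/(k+1) if k even, 0 if k odd]. Integrating term-by-term (or equivalently evaluating the antiderivative F(x) = -x^6/6 + x^5/5 - x^4/4 + 3*x^2 - 9*x at the endpoints):
  F(1) − F(−1) = -373/60 − (683/60) = -88/5.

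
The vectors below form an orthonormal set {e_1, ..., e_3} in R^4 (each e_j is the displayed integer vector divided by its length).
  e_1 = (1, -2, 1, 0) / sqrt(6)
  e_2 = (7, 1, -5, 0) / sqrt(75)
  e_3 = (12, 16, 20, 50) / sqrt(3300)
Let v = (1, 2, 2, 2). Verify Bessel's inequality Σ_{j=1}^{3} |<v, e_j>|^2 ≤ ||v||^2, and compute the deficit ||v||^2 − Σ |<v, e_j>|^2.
Σ |<v, e_j>|^2 = 689/66; ||v||^2 = 13; deficit = 169/66

Write each e_j = u_j / sqrt(<u_j, u_j>) where u_j is the displayed integer vector. Then <v, e_j> = <v, u_j> / sqrt(<u_j, u_j>), so |<v, e_j>|^2 = <v, u_j>^2 / <u_j, u_j>.
Coefficients: <v, e_1> = -1/sqrt(6), <v, e_2> = -1/sqrt(75), <v, e_3> = 184/sqrt(3300).
Square and sum: Σ |<v, e_j>|^2 = 689/66.
Compute ||v||^2 = v·v = 13.
Deficit = 13 − 689/66 = 169/66 ≥ 0, confirming Bessel's inequality. (The deficit equals ||v − Σ <v,e_j> e_j||^2, the squared distance from v to span{e_j}.)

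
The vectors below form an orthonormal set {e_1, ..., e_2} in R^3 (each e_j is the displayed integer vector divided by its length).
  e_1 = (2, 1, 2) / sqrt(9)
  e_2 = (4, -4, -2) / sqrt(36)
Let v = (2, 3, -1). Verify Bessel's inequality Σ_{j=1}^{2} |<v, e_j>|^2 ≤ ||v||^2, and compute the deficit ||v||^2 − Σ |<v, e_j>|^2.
Σ |<v, e_j>|^2 = 26/9; ||v||^2 = 14; deficit = 100/9

Write each e_j = u_j / sqrt(<u_j, u_j>) where u_j is the displayed integer vector. Then <v, e_j> = <v, u_j> / sqrt(<u_j, u_j>), so |<v, e_j>|^2 = <v, u_j>^2 / <u_j, u_j>.
Coefficients: <v, e_1> = 5/sqrt(9), <v, e_2> = -2/sqrt(36).
Square and sum: Σ |<v, e_j>|^2 = 26/9.
Compute ||v||^2 = v·v = 14.
Deficit = 14 − 26/9 = 100/9 ≥ 0, confirming Bessel's inequality. (The deficit equals ||v − Σ <v,e_j> e_j||^2, the squared distance from v to span{e_j}.)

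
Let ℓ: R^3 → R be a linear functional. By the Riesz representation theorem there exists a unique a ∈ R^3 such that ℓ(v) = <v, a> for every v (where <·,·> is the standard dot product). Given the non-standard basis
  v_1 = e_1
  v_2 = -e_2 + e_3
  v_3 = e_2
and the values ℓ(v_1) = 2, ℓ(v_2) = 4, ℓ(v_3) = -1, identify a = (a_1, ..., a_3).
a = (2, -1, 3)

Write a = (a_1, ..., a_3) in the standard basis. For each basis vector v_i, ℓ(v_i) = <v_i, a> is a linear equation in the a_j's. Collect the n equations into a matrix system V a = ℓ, where row i of V is v_i (expressed in the standard basis). Since V is invertible (lower-triangular with 1s on the diagonal, up to permutation), solve by back-substitution:
  V =
[[1, 0, 0],
 [0, -1, 1],
 [0, 1, 0]]
  V a = (2, 4, -1)
Solving gives a = (2, -1, 3).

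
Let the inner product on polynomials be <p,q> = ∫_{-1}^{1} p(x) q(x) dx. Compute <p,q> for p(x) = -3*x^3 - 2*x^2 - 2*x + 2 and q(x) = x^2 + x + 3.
<p,q> = 6

Expand the product: p(x)·q(x) = -3*x^5 - 5*x^4 - 13*x^3 - 6*x^2 - 4*x + 6.
∫_{-1}^{1} of each monomial x^k gives [2/(k+1) if k even, 0 if k odd]. Integrating term-by-term (or equivalently evaluating the antiderivative F(x) = -x^6/2 - x^5 - 13*x^4/4 - 2*x^3 - 2*x^2 + 6*x at the endpoints):
  F(1) − F(−1) = -11/4 − (-35/4) = 6.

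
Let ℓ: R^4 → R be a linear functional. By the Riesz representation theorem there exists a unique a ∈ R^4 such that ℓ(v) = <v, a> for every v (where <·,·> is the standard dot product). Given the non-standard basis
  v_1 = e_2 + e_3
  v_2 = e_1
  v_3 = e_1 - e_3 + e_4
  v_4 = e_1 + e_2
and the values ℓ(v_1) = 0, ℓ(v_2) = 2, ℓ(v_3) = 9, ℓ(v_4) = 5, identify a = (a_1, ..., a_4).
a = (2, 3, -3, 4)

Write a = (a_1, ..., a_4) in the standard basis. For each basis vector v_i, ℓ(v_i) = <v_i, a> is a linear equation in the a_j's. Collect the n equations into a matrix system V a = ℓ, where row i of V is v_i (expressed in the standard basis). Since V is invertible (lower-triangular with 1s on the diagonal, up to permutation), solve by back-substitution:
  V =
[[0, 1, 1, 0],
 [1, 0, 0, 0],
 [1, 0, -1, 1],
 [1, 1, 0, 0]]
  V a = (0, 2, 9, 5)
Solving gives a = (2, 3, -3, 4).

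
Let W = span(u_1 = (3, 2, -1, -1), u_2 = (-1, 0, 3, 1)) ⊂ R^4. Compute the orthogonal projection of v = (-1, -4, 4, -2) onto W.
proj_W(v) = (-68/29, -33/29, 72/29, 35/29)

Set up U = [u_1 | ... | u_2] ∈ R^(4×2). The projector onto W = col(U) is P = U (U^T U)^(-1) U^T.
Compute U^T U =
  [15, -7]
  [-7, 11],
and U^T v = (-13, 11).
Solve U^T U · c = U^T v for the coefficients: c = (-33/58, 37/58). The projection is proj_W(v) = U c.
Check: (v - proj_W(v)) · u_1 = 0  (should be 0).
Check: (v - proj_W(v)) · u_2 = 0  (should be 0).
Result: proj_W(v) = (-68/29, -33/29, 72/29, 35/29).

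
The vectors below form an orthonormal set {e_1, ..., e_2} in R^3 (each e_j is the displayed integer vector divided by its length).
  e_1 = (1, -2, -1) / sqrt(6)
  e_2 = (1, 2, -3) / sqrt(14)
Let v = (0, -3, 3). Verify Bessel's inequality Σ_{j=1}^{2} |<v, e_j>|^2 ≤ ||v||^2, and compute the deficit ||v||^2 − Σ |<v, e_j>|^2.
Σ |<v, e_j>|^2 = 123/7; ||v||^2 = 18; deficit = 3/7

Write each e_j = u_j / sqrt(<u_j, u_j>) where u_j is the displayed integer vector. Then <v, e_j> = <v, u_j> / sqrt(<u_j, u_j>), so |<v, e_j>|^2 = <v, u_j>^2 / <u_j, u_j>.
Coefficients: <v, e_1> = 3/sqrt(6), <v, e_2> = -15/sqrt(14).
Square and sum: Σ |<v, e_j>|^2 = 123/7.
Compute ||v||^2 = v·v = 18.
Deficit = 18 − 123/7 = 3/7 ≥ 0, confirming Bessel's inequality. (The deficit equals ||v − Σ <v,e_j> e_j||^2, the squared distance from v to span{e_j}.)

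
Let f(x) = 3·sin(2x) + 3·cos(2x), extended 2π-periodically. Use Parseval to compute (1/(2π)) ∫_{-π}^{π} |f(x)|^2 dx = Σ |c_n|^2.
Σ |c_n|^2 = 9

Expand |f|^2 and use orthogonality of {sin(nx), cos(mx)} on [-π, π]:
  ∫_{-π}^{π} sin(nx)^2 dx = π, ∫ cos(mx)^2 dx = π, and cross terms integrate to 0.
So ∫_{-π}^{π} f(x)^2 dx = 3^2 · π + 3^2 · π = (9 + 9)π.
Divide by 2π: (9 + 9)/2 = 9.
By Parseval, this equals Σ |c_n|^2.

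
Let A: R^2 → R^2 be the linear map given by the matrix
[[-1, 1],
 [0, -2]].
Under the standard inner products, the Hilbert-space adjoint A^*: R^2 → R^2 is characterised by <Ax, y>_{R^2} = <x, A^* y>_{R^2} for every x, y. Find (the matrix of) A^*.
A^* = A^T =
[[-1, 0],
 [1, -2]]

For real matrices with standard dot products, the defining identity <Ax, y> = <x, A^* y> gives (Ax)^T y = x^T (A^*) y, i.e. x^T A^T y = x^T (A^*) y. Since this holds for all x, y, we must have A^* = A^T. Therefore
A^* =
[[-1, 0],
 [1, -2]].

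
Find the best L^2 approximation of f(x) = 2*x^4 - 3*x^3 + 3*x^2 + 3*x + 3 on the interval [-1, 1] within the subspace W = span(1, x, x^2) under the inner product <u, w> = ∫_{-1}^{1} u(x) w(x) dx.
g(x) = 33*x^2/7 + 6*x/5 + 99/35

The best approximation g ∈ W is the orthogonal projection of f onto W. Writing g = a_0 + a_1 x + a_2 x^2, the coefficients solve the normal equations G · a = b where
  G_{ij} = <φ_i, φ_j> and b_i = <f, φ_i>, with φ_0 = 1, φ_1 = x, φ_2 = x^2.
G =
  [2, 0, 2/3]
  [0, 2/3, 0]
  [2/3, 0, 2/5],
b = (44/5, 4/5, 132/35).
Solving gives a_0 = 99/35, a_1 = 6/5, a_2 = 33/7, so
  g(x) = 33*x^2/7 + 6*x/5 + 99/35.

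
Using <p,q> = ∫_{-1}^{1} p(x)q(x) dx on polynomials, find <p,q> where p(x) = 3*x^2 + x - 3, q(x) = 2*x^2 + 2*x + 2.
<p,q> = -124/15

Expand the product: p(x)·q(x) = 6*x^4 + 8*x^3 + 2*x^2 - 4*x - 6.
∫_{-1}^{1} of each monomial x^k gives [2/(k+1) if k even, 0 if k odd]. Integrating term-by-term (or equivalently evaluating the antiderivative F(x) = 6*x^5/5 + 2*x^4 + 2*x^3/3 - 2*x^2 - 6*x at the endpoints):
  F(1) − F(−1) = -62/15 − (62/15) = -124/15.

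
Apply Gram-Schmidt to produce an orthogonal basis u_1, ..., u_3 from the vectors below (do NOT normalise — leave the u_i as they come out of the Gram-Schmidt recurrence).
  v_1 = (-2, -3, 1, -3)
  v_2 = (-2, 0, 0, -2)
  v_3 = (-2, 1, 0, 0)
Orthogonal basis:
  u_1 = (-2, -3, 1, -3)
  u_2 = (-26/23, 30/23, -10/23, -16/23)
  u_3 = (-17/21, -1/7, 8/21, 17/21)

Apply the Gram-Schmidt recurrence
  u_1 = v_1
  u_i = v_i − Σ_{j<i} ((v_i · u_j) / (u_j · u_j)) · u_j.

Step by step this gives:
  u_1 = (-2, -3, 1, -3)
  u_2 = (-26/23, 30/23, -10/23, -16/23)
  u_3 = (-17/21, -1/7, 8/21, 17/21)

Orthogonality check:
  u_2 · u_1 = 0 (should be 0)
  u_3 · u_1 = 0 (should be 0)
  u_3 · u_2 = 0 (should be 0)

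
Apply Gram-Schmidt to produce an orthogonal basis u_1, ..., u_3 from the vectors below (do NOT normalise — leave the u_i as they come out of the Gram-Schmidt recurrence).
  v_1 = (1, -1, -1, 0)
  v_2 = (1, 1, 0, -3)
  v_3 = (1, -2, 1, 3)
Orthogonal basis:
  u_1 = (1, -1, -1, 0)
  u_2 = (1, 1, 0, -3)
  u_3 = (41/33, -14/33, 5/3, 3/11)

Apply the Gram-Schmidt recurrence
  u_1 = v_1
  u_i = v_i − Σ_{j<i} ((v_i · u_j) / (u_j · u_j)) · u_j.

Step by step this gives:
  u_1 = (1, -1, -1, 0)
  u_2 = (1, 1, 0, -3)
  u_3 = (41/33, -14/33, 5/3, 3/11)

Orthogonality check:
  u_2 · u_1 = 0 (should be 0)
  u_3 · u_1 = 0 (should be 0)
  u_3 · u_2 = 0 (should be 0)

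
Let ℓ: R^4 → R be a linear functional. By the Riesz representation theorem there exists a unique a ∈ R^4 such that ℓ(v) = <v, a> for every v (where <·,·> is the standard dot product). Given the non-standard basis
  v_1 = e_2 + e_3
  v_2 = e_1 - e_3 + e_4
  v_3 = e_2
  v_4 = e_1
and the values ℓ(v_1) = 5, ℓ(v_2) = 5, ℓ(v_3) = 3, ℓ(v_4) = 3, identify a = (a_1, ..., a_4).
a = (3, 3, 2, 4)

Write a = (a_1, ..., a_4) in the standard basis. For each basis vector v_i, ℓ(v_i) = <v_i, a> is a linear equation in the a_j's. Collect the n equations into a matrix system V a = ℓ, where row i of V is v_i (expressed in the standard basis). Since V is invertible (lower-triangular with 1s on the diagonal, up to permutation), solve by back-substitution:
  V =
[[0, 1, 1, 0],
 [1, 0, -1, 1],
 [0, 1, 0, 0],
 [1, 0, 0, 0]]
  V a = (5, 5, 3, 3)
Solving gives a = (3, 3, 2, 4).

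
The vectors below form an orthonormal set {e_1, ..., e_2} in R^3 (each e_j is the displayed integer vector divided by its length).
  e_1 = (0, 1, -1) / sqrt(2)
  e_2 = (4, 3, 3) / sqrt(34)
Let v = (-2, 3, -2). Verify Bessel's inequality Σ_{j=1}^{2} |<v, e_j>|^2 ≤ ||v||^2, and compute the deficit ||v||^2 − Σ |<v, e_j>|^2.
Σ |<v, e_j>|^2 = 225/17; ||v||^2 = 17; deficit = 64/17

Write each e_j = u_j / sqrt(<u_j, u_j>) where u_j is the displayed integer vector. Then <v, e_j> = <v, u_j> / sqrt(<u_j, u_j>), so |<v, e_j>|^2 = <v, u_j>^2 / <u_j, u_j>.
Coefficients: <v, e_1> = 5/sqrt(2), <v, e_2> = -5/sqrt(34).
Square and sum: Σ |<v, e_j>|^2 = 225/17.
Compute ||v||^2 = v·v = 17.
Deficit = 17 − 225/17 = 64/17 ≥ 0, confirming Bessel's inequality. (The deficit equals ||v − Σ <v,e_j> e_j||^2, the squared distance from v to span{e_j}.)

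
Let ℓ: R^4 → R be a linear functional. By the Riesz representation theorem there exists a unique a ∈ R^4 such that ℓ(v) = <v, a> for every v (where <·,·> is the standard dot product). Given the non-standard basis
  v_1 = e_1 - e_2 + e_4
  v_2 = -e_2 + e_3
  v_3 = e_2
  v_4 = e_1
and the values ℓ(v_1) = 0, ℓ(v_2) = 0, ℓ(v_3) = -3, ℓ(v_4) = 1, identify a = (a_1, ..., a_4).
a = (1, -3, -3, -4)

Write a = (a_1, ..., a_4) in the standard basis. For each basis vector v_i, ℓ(v_i) = <v_i, a> is a linear equation in the a_j's. Collect the n equations into a matrix system V a = ℓ, where row i of V is v_i (expressed in the standard basis). Since V is invertible (lower-triangular with 1s on the diagonal, up to permutation), solve by back-substitution:
  V =
[[1, -1, 0, 1],
 [0, -1, 1, 0],
 [0, 1, 0, 0],
 [1, 0, 0, 0]]
  V a = (0, 0, -3, 1)
Solving gives a = (1, -3, -3, -4).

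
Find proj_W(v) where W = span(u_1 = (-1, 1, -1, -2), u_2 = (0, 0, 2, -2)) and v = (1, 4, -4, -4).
proj_W(v) = (-30/13, 30/13, -45/13, -45/13)

Set up U = [u_1 | ... | u_2] ∈ R^(4×2). The projector onto W = col(U) is P = U (U^T U)^(-1) U^T.
Compute U^T U =
  [7, 2]
  [2, 8],
and U^T v = (15, 0).
Solve U^T U · c = U^T v for the coefficients: c = (30/13, -15/26). The projection is proj_W(v) = U c.
Check: (v - proj_W(v)) · u_1 = 0  (should be 0).
Check: (v - proj_W(v)) · u_2 = 0  (should be 0).
Result: proj_W(v) = (-30/13, 30/13, -45/13, -45/13).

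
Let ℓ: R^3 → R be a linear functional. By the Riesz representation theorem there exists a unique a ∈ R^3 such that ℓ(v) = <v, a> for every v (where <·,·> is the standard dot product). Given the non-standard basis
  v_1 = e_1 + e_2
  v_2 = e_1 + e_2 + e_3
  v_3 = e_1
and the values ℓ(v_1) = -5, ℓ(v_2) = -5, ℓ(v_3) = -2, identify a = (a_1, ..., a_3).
a = (-2, -3, 0)

Write a = (a_1, ..., a_3) in the standard basis. For each basis vector v_i, ℓ(v_i) = <v_i, a> is a linear equation in the a_j's. Collect the n equations into a matrix system V a = ℓ, where row i of V is v_i (expressed in the standard basis). Since V is invertible (lower-triangular with 1s on the diagonal, up to permutation), solve by back-substitution:
  V =
[[1, 1, 0],
 [1, 1, 1],
 [1, 0, 0]]
  V a = (-5, -5, -2)
Solving gives a = (-2, -3, 0).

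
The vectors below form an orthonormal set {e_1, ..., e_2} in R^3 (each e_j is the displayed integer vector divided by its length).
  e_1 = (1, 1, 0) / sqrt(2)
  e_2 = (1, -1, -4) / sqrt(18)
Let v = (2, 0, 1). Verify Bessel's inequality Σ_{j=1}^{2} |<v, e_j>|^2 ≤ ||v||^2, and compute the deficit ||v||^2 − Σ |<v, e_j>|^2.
Σ |<v, e_j>|^2 = 20/9; ||v||^2 = 5; deficit = 25/9

Write each e_j = u_j / sqrt(<u_j, u_j>) where u_j is the displayed integer vector. Then <v, e_j> = <v, u_j> / sqrt(<u_j, u_j>), so |<v, e_j>|^2 = <v, u_j>^2 / <u_j, u_j>.
Coefficients: <v, e_1> = 2/sqrt(2), <v, e_2> = -2/sqrt(18).
Square and sum: Σ |<v, e_j>|^2 = 20/9.
Compute ||v||^2 = v·v = 5.
Deficit = 5 − 20/9 = 25/9 ≥ 0, confirming Bessel's inequality. (The deficit equals ||v − Σ <v,e_j> e_j||^2, the squared distance from v to span{e_j}.)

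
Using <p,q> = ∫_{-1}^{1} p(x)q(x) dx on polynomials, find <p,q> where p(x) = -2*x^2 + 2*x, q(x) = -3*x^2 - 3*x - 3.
<p,q> = 12/5

Expand the product: p(x)·q(x) = 6*x^4 - 6*x.
∫_{-1}^{1} of each monomial x^k gives [2/(k+1) if k even, 0 if k odd]. Integrating term-by-term (or equivalently evaluating the antiderivative F(x) = 6*x^5/5 - 3*x^2 at the endpoints):
  F(1) − F(−1) = -9/5 − (-21/5) = 12/5.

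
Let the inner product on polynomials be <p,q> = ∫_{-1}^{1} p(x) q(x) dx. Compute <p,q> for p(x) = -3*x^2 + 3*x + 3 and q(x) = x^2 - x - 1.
<p,q> = -26/5

Expand the product: p(x)·q(x) = -3*x^4 + 6*x^3 + 3*x^2 - 6*x - 3.
∫_{-1}^{1} of each monomial x^k gives [2/(k+1) if k even, 0 if k odd]. Integrating term-by-term (or equivalently evaluating the antiderivative F(x) = -3*x^5/5 + 3*x^4/2 + x^3 - 3*x^2 - 3*x at the endpoints):
  F(1) − F(−1) = -41/10 − (11/10) = -26/5.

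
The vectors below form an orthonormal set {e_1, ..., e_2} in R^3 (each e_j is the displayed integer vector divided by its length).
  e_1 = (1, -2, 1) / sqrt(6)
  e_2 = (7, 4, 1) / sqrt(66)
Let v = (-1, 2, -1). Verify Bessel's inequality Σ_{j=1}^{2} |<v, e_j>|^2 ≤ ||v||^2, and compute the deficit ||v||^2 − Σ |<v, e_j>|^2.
Σ |<v, e_j>|^2 = 6; ||v||^2 = 6; deficit = 0

Write each e_j = u_j / sqrt(<u_j, u_j>) where u_j is the displayed integer vector. Then <v, e_j> = <v, u_j> / sqrt(<u_j, u_j>), so |<v, e_j>|^2 = <v, u_j>^2 / <u_j, u_j>.
Coefficients: <v, e_1> = -6/sqrt(6), <v, e_2> = 0/sqrt(66).
Square and sum: Σ |<v, e_j>|^2 = 6.
Compute ||v||^2 = v·v = 6.
Deficit = 6 − 6 = 0 ≥ 0, confirming Bessel's inequality. (The deficit equals ||v − Σ <v,e_j> e_j||^2, the squared distance from v to span{e_j}.)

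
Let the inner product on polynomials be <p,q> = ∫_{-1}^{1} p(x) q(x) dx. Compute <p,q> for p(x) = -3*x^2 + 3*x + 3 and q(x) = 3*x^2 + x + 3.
<p,q> = 82/5

Expand the product: p(x)·q(x) = -9*x^4 + 6*x^3 + 3*x^2 + 12*x + 9.
∫_{-1}^{1} of each monomial x^k gives [2/(k+1) if k even, 0 if k odd]. Integrating term-by-term (or equivalently evaluating the antiderivative F(x) = -9*x^5/5 + 3*x^4/2 + x^3 + 6*x^2 + 9*x at the endpoints):
  F(1) − F(−1) = 157/10 − (-7/10) = 82/5.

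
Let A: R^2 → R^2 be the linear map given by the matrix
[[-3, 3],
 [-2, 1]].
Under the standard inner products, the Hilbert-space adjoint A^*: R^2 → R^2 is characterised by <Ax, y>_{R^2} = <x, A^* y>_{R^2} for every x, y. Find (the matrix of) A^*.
A^* = A^T =
[[-3, -2],
 [3, 1]]

For real matrices with standard dot products, the defining identity <Ax, y> = <x, A^* y> gives (Ax)^T y = x^T (A^*) y, i.e. x^T A^T y = x^T (A^*) y. Since this holds for all x, y, we must have A^* = A^T. Therefore
A^* =
[[-3, -2],
 [3, 1]].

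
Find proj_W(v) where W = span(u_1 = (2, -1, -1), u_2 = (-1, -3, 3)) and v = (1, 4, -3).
proj_W(v) = (8/11, 83/22, -73/22)

Set up U = [u_1 | ... | u_2] ∈ R^(3×2). The projector onto W = col(U) is P = U (U^T U)^(-1) U^T.
Compute U^T U =
  [6, -2]
  [-2, 19],
and U^T v = (1, -22).
Solve U^T U · c = U^T v for the coefficients: c = (-5/22, -13/11). The projection is proj_W(v) = U c.
Check: (v - proj_W(v)) · u_1 = 0  (should be 0).
Check: (v - proj_W(v)) · u_2 = 0  (should be 0).
Result: proj_W(v) = (8/11, 83/22, -73/22).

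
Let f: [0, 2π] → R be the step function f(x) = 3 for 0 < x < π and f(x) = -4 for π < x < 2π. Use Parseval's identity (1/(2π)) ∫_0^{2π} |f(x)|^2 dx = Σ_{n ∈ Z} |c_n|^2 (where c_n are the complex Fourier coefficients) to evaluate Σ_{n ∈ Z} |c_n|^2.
Σ |c_n|^2 = 25/2

Parseval equates the L^2 energy of f (normalised by 1/(2π)) with the ℓ^2 sum of its Fourier coefficients: (1/(2π)) ∫_0^{2π} |f|^2 = Σ |c_n|^2.
Compute the left side: (1/(2π)) [∫_0^π 3^2 dx + ∫_π^{2π} (-4)^2 dx] = (1/(2π)) · (9π + 16π) = (9 + 16)/2 = 25/2.
So Σ_{n ∈ Z} |c_n|^2 = 25/2.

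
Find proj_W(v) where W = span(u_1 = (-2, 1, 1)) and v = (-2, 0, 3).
proj_W(v) = (-7/3, 7/6, 7/6)

Set up U = [u_1 | ... | u_1] ∈ R^(3×1). The projector onto W = col(U) is P = U (U^T U)^(-1) U^T.
Compute U^T U =
  [6],
and U^T v = (7).
Solve U^T U · c = U^T v for the coefficients: c = (7/6). The projection is proj_W(v) = U c.
Check: (v - proj_W(v)) · u_1 = 0  (should be 0).
Result: proj_W(v) = (-7/3, 7/6, 7/6).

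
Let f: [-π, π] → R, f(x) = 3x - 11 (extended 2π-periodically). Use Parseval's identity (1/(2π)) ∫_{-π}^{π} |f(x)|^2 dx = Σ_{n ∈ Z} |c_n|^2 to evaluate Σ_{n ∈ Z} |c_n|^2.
Σ |c_n|^2 = 3π^2 + 121

Expand and integrate term by term over [-π, π]:
  ∫ (3x)^2 dx = 9·(2π^3/3); ∫ 2·3·(-11)·x dx = 0 (odd integrand); ∫ (-11)^2 dx = 121·2π.
So (1/(2π)) ∫_{-π}^{π} (3x - 11)^2 dx = 9π^2/3 + 121 = 3π^2 + 121.
Parseval ⇒ Σ |c_n|^2 = 3π^2 + 121.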